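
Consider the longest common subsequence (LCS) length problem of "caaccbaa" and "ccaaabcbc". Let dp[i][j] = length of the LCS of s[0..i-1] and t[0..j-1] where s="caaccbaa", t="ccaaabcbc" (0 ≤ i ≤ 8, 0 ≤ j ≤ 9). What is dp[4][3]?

   ''  c  c  a  a  a  b  c  b  c
''  0  0  0  0  0  0  0  0  0  0
 c  0  1  1  1  1  1  1  1  1  1
 a  0  1  1  2  2  2  2  2  2  2
 a  0  1  1  2  3  3  3  3  3  3
 c  0  1  2  2  3  3  3  4  4  4
 c  0  1  2  2  3  3  3  4  4  5
 b  0  1  2  2  3  3  4  4  5  5
 a  0  1  2  3  3  4  4  4  5  5
 a  0  1  2  3  4  4  4  4  5  5

2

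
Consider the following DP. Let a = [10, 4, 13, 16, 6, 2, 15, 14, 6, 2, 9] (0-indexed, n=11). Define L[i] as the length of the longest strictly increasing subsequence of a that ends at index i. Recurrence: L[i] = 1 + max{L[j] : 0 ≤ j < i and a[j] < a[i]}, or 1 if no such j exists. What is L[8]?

2

   i    0    1    2    3    4    5    6    7    8    9   10
a[i]   10    4   13   16    6    2   15   14    6    2    9
L[i]    1    1    2    3    2    1    3    3    2    1    3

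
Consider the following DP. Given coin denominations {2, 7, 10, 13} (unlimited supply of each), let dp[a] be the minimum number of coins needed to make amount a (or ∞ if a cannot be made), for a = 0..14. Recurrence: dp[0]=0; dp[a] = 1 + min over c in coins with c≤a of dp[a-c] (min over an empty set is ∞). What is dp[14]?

 a  0  1  2  3  4  5  6  7  8  9 10 11 12 13 14
dp  0  -  1  -  2  -  3  1  4  2  1  3  2  1  2
(- denotes ∞ / unreachable)

2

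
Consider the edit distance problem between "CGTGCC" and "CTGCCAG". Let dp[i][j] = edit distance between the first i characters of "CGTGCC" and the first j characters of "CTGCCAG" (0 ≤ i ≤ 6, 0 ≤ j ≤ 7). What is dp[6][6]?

   ''  C  T  G  C  C  A  G
''  0  1  2  3  4  5  6  7
 C  1  0  1  2  3  4  5  6
 G  2  1  1  1  2  3  4  5
 T  3  2  1  2  2  3  4  5
 G  4  3  2  1  2  3  4  4
 C  5  4  3  2  1  2  3  4
 C  6  5  4  3  2  1  2  3

2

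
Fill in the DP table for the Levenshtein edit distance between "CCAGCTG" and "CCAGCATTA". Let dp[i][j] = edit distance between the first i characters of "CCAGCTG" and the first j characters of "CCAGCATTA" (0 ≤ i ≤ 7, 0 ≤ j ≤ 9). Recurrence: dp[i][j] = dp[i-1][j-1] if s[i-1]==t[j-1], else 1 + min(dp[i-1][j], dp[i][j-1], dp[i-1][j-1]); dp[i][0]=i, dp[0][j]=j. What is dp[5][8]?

3

   ''  C  C  A  G  C  A  T  T  A
''  0  1  2  3  4  5  6  7  8  9
 C  1  0  1  2  3  4  5  6  7  8
 C  2  1  0  1  2  3  4  5  6  7
 A  3  2  1  0  1  2  3  4  5  6
 G  4  3  2  1  0  1  2  3  4  5
 C  5  4  3  2  1  0  1  2  3  4
 T  6  5  4  3  2  1  1  1  2  3
 G  7  6  5  4  3  2  2  2  2  3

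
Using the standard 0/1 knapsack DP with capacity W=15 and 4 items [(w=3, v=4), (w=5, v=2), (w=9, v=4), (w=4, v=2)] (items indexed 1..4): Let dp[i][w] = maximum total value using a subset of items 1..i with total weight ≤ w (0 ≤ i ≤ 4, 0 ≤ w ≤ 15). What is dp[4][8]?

i\w   0   1   2   3   4   5   6   7   8   9  10  11  12  13  14  15
  0   0   0   0   0   0   0   0   0   0   0   0   0   0   0   0   0
  1   0   0   0   4   4   4   4   4   4   4   4   4   4   4   4   4
  2   0   0   0   4   4   4   4   4   6   6   6   6   6   6   6   6
  3   0   0   0   4   4   4   4   4   6   6   6   6   8   8   8   8
  4   0   0   0   4   4   4   4   6   6   6   6   6   8   8   8   8

6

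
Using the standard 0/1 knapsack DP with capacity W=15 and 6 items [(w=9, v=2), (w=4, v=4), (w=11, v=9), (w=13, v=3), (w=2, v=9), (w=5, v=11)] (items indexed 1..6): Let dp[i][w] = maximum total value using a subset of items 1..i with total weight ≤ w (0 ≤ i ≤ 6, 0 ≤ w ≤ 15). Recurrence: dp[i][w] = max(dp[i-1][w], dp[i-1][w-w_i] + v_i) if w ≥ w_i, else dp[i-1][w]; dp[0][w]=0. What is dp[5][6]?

13

i\w   0   1   2   3   4   5   6   7   8   9  10  11  12  13  14  15
  0   0   0   0   0   0   0   0   0   0   0   0   0   0   0   0   0
  1   0   0   0   0   0   0   0   0   0   2   2   2   2   2   2   2
  2   0   0   0   0   4   4   4   4   4   4   4   4   4   6   6   6
  3   0   0   0   0   4   4   4   4   4   4   4   9   9   9   9  13
  4   0   0   0   0   4   4   4   4   4   4   4   9   9   9   9  13
  5   0   0   9   9   9   9  13  13  13  13  13  13  13  18  18  18
  6   0   0   9   9   9  11  13  20  20  20  20  24  24  24  24  24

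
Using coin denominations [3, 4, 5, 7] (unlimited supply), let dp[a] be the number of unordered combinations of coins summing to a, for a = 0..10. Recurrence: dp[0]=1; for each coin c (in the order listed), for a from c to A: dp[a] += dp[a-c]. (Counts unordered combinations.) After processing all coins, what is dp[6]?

1

after  coin     0     1     2     3     4     5     6     7     8     9    10
          3     1     0     0     1     0     0     1     0     0     1     0
          4     1     0     0     1     1     0     1     1     1     1     1
          5     1     0     0     1     1     1     1     1     2     2     2
          7     1     0     0     1     1     1     1     2     2     2     3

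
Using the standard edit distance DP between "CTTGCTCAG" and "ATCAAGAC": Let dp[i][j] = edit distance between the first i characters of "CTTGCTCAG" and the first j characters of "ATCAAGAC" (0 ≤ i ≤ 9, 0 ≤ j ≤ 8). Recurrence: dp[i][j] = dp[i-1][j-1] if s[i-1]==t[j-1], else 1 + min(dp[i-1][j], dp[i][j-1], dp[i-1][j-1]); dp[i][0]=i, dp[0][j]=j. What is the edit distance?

7

   ''  A  T  C  A  A  G  A  C
''  0  1  2  3  4  5  6  7  8
 C  1  1  2  2  3  4  5  6  7
 T  2  2  1  2  3  4  5  6  7
 T  3  3  2  2  3  4  5  6  7
 G  4  4  3  3  3  4  4  5  6
 C  5  5  4  3  4  4  5  5  5
 T  6  6  5  4  4  5  5  6  6
 C  7  7  6  5  5  5  6  6  6
 A  8  7  7  6  5  5  6  6  7
 G  9  8  8  7  6  6  5  6  7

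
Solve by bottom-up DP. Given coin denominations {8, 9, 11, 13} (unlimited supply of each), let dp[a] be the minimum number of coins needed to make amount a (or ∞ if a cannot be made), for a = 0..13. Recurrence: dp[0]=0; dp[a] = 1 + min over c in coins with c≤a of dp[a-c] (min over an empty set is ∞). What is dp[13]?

 a  0  1  2  3  4  5  6  7  8  9 10 11 12 13
dp  0  -  -  -  -  -  -  -  1  1  -  1  -  1
(- denotes ∞ / unreachable)

1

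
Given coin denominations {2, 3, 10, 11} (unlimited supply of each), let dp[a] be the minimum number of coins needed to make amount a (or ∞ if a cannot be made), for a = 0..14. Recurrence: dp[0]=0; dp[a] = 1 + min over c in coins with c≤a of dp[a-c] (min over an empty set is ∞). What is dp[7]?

 a  0  1  2  3  4  5  6  7  8  9 10 11 12 13 14
dp  0  -  1  1  2  2  2  3  3  3  1  1  2  2  2
(- denotes ∞ / unreachable)

3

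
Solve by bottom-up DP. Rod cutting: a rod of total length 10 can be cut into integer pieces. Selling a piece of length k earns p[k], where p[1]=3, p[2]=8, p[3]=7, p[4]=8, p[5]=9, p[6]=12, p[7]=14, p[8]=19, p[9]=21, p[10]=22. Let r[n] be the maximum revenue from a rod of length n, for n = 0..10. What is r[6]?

24

   n    0    1    2    3    4    5    6    7    8    9   10
r[n]    0    3    8   11   16   19   24   27   32   35   40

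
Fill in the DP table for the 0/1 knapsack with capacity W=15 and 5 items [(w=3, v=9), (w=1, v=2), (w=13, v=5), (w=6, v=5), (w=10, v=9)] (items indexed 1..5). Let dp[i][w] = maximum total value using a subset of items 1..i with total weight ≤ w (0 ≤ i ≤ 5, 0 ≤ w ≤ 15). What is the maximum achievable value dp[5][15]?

20

i\w   0   1   2   3   4   5   6   7   8   9  10  11  12  13  14  15
  0   0   0   0   0   0   0   0   0   0   0   0   0   0   0   0   0
  1   0   0   0   9   9   9   9   9   9   9   9   9   9   9   9   9
  2   0   2   2   9  11  11  11  11  11  11  11  11  11  11  11  11
  3   0   2   2   9  11  11  11  11  11  11  11  11  11  11  11  11
  4   0   2   2   9  11  11  11  11  11  14  16  16  16  16  16  16
  5   0   2   2   9  11  11  11  11  11  14  16  16  16  18  20  20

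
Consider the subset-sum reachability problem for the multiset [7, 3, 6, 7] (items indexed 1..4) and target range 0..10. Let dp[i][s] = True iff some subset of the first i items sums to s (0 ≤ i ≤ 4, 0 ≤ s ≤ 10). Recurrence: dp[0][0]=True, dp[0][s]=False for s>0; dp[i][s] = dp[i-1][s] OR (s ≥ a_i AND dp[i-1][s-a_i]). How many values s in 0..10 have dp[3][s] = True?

6

i\s   0   1   2   3   4   5   6   7   8   9  10
  0   T   F   F   F   F   F   F   F   F   F   F
  1   T   F   F   F   F   F   F   T   F   F   F
  2   T   F   F   T   F   F   F   T   F   F   T
  3   T   F   F   T   F   F   T   T   F   T   T
  4   T   F   F   T   F   F   T   T   F   T   T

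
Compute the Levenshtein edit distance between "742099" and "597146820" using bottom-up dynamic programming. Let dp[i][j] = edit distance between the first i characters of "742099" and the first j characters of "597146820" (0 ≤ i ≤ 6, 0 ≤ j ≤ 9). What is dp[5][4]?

5

   ''  5  9  7  1  4  6  8  2  0
''  0  1  2  3  4  5  6  7  8  9
 7  1  1  2  2  3  4  5  6  7  8
 4  2  2  2  3  3  3  4  5  6  7
 2  3  3  3  3  4  4  4  5  5  6
 0  4  4  4  4  4  5  5  5  6  5
 9  5  5  4  5  5  5  6  6  6  6
 9  6  6  5  5  6  6  6  7  7  7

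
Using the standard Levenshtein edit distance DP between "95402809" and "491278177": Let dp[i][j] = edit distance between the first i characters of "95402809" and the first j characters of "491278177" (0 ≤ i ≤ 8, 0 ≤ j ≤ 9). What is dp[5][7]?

6

   ''  4  9  1  2  7  8  1  7  7
''  0  1  2  3  4  5  6  7  8  9
 9  1  1  1  2  3  4  5  6  7  8
 5  2  2  2  2  3  4  5  6  7  8
 4  3  2  3  3  3  4  5  6  7  8
 0  4  3  3  4  4  4  5  6  7  8
 2  5  4  4  4  4  5  5  6  7  8
 8  6  5  5  5  5  5  5  6  7  8
 0  7  6  6  6  6  6  6  6  7  8
 9  8  7  6  7  7  7  7  7  7  8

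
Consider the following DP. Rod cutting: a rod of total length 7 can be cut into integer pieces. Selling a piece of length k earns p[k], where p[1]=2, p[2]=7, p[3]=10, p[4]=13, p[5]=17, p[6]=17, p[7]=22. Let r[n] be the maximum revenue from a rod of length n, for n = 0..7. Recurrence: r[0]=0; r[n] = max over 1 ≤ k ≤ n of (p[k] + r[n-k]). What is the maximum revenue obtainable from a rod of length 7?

24

   n    0    1    2    3    4    5    6    7
r[n]    0    2    7   10   14   17   21   24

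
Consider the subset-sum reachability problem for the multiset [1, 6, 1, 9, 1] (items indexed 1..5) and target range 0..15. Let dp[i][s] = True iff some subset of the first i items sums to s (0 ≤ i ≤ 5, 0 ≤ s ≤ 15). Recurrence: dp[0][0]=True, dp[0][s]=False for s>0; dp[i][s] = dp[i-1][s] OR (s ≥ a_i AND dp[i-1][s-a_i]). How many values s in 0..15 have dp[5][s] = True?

12

i\s   0   1   2   3   4   5   6   7   8   9  10  11  12  13  14  15
  0   T   F   F   F   F   F   F   F   F   F   F   F   F   F   F   F
  1   T   T   F   F   F   F   F   F   F   F   F   F   F   F   F   F
  2   T   T   F   F   F   F   T   T   F   F   F   F   F   F   F   F
  3   T   T   T   F   F   F   T   T   T   F   F   F   F   F   F   F
  4   T   T   T   F   F   F   T   T   T   T   T   T   F   F   F   T
  5   T   T   T   T   F   F   T   T   T   T   T   T   T   F   F   T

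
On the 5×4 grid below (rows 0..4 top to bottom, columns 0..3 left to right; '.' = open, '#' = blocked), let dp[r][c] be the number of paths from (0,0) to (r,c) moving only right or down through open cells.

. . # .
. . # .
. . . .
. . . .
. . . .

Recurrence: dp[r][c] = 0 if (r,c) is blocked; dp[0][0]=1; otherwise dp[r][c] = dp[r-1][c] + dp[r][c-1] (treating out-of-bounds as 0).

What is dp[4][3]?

22

r\c   0   1   2   3
  0   1   1   0   0
  1   1   2   0   0
  2   1   3   3   3
  3   1   4   7  10
  4   1   5  12  22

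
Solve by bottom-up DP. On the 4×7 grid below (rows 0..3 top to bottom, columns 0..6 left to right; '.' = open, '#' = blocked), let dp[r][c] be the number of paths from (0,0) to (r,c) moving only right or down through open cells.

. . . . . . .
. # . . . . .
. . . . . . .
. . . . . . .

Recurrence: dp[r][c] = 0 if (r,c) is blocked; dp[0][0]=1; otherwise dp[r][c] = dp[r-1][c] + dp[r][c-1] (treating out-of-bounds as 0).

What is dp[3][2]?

r\c   0   1   2   3   4   5   6
  0   1   1   1   1   1   1   1
  1   1   0   1   2   3   4   5
  2   1   1   2   4   7  11  16
  3   1   2   4   8  15  26  42

4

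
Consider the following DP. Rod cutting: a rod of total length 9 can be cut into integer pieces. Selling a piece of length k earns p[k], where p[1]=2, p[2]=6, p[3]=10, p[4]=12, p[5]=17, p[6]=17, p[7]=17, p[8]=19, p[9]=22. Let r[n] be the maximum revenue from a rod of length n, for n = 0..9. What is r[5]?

   n    0    1    2    3    4    5    6    7    8    9
r[n]    0    2    6   10   12   17   20   23   27   30

17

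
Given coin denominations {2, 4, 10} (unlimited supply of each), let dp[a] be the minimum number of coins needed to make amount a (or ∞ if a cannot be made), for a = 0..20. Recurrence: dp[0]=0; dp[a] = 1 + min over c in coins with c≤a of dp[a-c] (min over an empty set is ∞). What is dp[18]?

 a  0  1  2  3  4  5  6  7  8  9 10 11 12 13 14 15 16 17 18 19 20
dp  0  -  1  -  1  -  2  -  2  -  1  -  2  -  2  -  3  -  3  -  2
(- denotes ∞ / unreachable)

3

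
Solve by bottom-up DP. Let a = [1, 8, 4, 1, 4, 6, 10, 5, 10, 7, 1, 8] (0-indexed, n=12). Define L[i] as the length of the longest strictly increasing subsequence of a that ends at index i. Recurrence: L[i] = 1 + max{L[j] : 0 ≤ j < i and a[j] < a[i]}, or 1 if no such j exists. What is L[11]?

5

   i    0    1    2    3    4    5    6    7    8    9   10   11
a[i]    1    8    4    1    4    6   10    5   10    7    1    8
L[i]    1    2    2    1    2    3    4    3    4    4    1    5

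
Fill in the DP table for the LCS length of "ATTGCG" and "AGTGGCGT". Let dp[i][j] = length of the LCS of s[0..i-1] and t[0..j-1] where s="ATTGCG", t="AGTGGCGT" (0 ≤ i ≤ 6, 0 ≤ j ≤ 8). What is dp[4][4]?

   ''  A  G  T  G  G  C  G  T
''  0  0  0  0  0  0  0  0  0
 A  0  1  1  1  1  1  1  1  1
 T  0  1  1  2  2  2  2  2  2
 T  0  1  1  2  2  2  2  2  3
 G  0  1  2  2  3  3  3  3  3
 C  0  1  2  2  3  3  4  4  4
 G  0  1  2  2  3  4  4  5  5

3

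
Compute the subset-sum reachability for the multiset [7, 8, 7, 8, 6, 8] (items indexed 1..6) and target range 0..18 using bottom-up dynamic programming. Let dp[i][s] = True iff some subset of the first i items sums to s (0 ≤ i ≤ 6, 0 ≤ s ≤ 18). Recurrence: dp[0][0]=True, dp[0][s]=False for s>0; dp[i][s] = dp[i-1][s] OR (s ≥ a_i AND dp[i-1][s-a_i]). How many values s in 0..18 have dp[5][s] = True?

i\s   0   1   2   3   4   5   6   7   8   9  10  11  12  13  14  15  16  17  18
  0   T   F   F   F   F   F   F   F   F   F   F   F   F   F   F   F   F   F   F
  1   T   F   F   F   F   F   F   T   F   F   F   F   F   F   F   F   F   F   F
  2   T   F   F   F   F   F   F   T   T   F   F   F   F   F   F   T   F   F   F
  3   T   F   F   F   F   F   F   T   T   F   F   F   F   F   T   T   F   F   F
  4   T   F   F   F   F   F   F   T   T   F   F   F   F   F   T   T   T   F   F
  5   T   F   F   F   F   F   T   T   T   F   F   F   F   T   T   T   T   F   F
  6   T   F   F   F   F   F   T   T   T   F   F   F   F   T   T   T   T   F   F

8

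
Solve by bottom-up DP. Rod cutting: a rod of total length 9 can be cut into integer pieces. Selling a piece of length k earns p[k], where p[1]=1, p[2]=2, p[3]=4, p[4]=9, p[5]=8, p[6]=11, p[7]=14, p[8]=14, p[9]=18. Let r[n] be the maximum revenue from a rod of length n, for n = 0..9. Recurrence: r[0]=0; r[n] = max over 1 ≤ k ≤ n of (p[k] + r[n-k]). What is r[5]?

10

   n    0    1    2    3    4    5    6    7    8    9
r[n]    0    1    2    4    9   10   11   14   18   19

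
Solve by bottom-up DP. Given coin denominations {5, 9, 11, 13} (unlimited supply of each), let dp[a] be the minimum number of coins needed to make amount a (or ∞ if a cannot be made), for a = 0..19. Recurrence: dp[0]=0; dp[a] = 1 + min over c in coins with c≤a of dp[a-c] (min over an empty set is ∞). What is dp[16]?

 a  0  1  2  3  4  5  6  7  8  9 10 11 12 13 14 15 16 17 18 19
dp  0  -  -  -  -  1  -  -  -  1  2  1  -  1  2  3  2  -  2  3
(- denotes ∞ / unreachable)

2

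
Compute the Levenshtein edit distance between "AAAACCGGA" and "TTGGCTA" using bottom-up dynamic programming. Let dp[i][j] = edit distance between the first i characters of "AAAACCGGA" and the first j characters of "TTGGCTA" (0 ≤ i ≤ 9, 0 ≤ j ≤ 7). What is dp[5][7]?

   ''  T  T  G  G  C  T  A
''  0  1  2  3  4  5  6  7
 A  1  1  2  3  4  5  6  6
 A  2  2  2  3  4  5  6  6
 A  3  3  3  3  4  5  6  6
 A  4  4  4  4  4  5  6  6
 C  5  5  5  5  5  4  5  6
 C  6  6  6  6  6  5  5  6
 G  7  7  7  6  6  6  6  6
 G  8  8  8  7  6  7  7  7
 A  9  9  9  8  7  7  8  7

6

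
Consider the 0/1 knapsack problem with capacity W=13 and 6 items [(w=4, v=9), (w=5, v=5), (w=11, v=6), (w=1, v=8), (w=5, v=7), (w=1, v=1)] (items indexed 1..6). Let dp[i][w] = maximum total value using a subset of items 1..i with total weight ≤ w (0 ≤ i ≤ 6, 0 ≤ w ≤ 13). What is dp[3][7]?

i\w   0   1   2   3   4   5   6   7   8   9  10  11  12  13
  0   0   0   0   0   0   0   0   0   0   0   0   0   0   0
  1   0   0   0   0   9   9   9   9   9   9   9   9   9   9
  2   0   0   0   0   9   9   9   9   9  14  14  14  14  14
  3   0   0   0   0   9   9   9   9   9  14  14  14  14  14
  4   0   8   8   8   9  17  17  17  17  17  22  22  22  22
  5   0   8   8   8   9  17  17  17  17  17  24  24  24  24
  6   0   8   9   9   9  17  18  18  18  18  24  25  25  25

9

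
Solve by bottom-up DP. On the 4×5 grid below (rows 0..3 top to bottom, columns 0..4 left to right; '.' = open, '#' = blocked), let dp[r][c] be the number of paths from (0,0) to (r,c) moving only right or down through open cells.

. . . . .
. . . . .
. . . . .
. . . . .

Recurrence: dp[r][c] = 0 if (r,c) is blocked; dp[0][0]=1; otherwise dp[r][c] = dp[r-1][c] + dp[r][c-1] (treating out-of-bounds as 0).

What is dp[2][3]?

r\c   0   1   2   3   4
  0   1   1   1   1   1
  1   1   2   3   4   5
  2   1   3   6  10  15
  3   1   4  10  20  35

10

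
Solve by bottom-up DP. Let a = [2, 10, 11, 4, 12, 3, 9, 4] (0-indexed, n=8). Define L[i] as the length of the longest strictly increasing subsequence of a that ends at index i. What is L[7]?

   i    0    1    2    3    4    5    6    7
a[i]    2   10   11    4   12    3    9    4
L[i]    1    2    3    2    4    2    3    3

3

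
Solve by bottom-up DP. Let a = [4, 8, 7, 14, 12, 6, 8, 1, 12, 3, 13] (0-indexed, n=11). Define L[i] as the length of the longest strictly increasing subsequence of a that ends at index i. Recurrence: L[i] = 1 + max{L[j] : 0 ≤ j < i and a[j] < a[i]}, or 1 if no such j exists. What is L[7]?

1

   i    0    1    2    3    4    5    6    7    8    9   10
a[i]    4    8    7   14   12    6    8    1   12    3   13
L[i]    1    2    2    3    3    2    3    1    4    2    5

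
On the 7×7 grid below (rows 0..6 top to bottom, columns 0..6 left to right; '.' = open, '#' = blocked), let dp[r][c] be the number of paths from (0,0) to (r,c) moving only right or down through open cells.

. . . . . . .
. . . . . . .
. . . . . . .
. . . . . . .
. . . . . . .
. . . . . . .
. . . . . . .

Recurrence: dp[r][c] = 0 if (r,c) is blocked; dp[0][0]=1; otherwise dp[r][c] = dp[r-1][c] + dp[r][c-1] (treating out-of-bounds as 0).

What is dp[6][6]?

r\c   0   1   2   3   4   5   6
  0   1   1   1   1   1   1   1
  1   1   2   3   4   5   6   7
  2   1   3   6  10  15  21  28
  3   1   4  10  20  35  56  84
  4   1   5  15  35  70 126 210
  5   1   6  21  56 126 252 462
  6   1   7  28  84 210 462 924

924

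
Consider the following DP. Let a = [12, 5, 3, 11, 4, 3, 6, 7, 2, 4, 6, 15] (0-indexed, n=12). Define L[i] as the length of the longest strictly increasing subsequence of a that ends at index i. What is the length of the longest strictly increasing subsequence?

   i    0    1    2    3    4    5    6    7    8    9   10   11
a[i]   12    5    3   11    4    3    6    7    2    4    6   15
L[i]    1    1    1    2    2    1    3    4    1    2    3    5

5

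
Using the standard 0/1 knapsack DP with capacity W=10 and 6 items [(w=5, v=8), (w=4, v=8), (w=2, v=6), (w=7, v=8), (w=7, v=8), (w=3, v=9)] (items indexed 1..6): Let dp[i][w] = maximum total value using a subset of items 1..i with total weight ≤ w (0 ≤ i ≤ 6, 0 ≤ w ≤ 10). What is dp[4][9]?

16

i\w   0   1   2   3   4   5   6   7   8   9  10
  0   0   0   0   0   0   0   0   0   0   0   0
  1   0   0   0   0   0   8   8   8   8   8   8
  2   0   0   0   0   8   8   8   8   8  16  16
  3   0   0   6   6   8   8  14  14  14  16  16
  4   0   0   6   6   8   8  14  14  14  16  16
  5   0   0   6   6   8   8  14  14  14  16  16
  6   0   0   6   9   9  15  15  17  17  23  23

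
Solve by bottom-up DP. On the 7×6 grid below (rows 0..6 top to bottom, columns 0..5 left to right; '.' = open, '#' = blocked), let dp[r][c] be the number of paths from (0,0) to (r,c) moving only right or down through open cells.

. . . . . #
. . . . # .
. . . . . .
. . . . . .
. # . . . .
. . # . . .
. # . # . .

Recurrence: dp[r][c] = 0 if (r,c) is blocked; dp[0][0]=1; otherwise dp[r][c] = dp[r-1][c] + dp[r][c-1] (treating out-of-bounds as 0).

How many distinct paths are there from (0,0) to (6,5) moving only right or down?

280

r\c   0   1   2   3   4   5
  0   1   1   1   1   1   0
  1   1   2   3   4   0   0
  2   1   3   6  10  10  10
  3   1   4  10  20  30  40
  4   1   0  10  30  60 100
  5   1   1   0  30  90 190
  6   1   0   0   0  90 280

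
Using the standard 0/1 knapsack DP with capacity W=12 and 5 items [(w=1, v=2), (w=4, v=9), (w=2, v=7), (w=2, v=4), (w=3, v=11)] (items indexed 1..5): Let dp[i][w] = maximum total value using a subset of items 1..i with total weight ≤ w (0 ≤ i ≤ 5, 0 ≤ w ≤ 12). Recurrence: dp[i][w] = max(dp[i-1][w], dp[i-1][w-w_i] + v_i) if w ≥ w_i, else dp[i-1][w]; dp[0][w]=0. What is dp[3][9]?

18

i\w   0   1   2   3   4   5   6   7   8   9  10  11  12
  0   0   0   0   0   0   0   0   0   0   0   0   0   0
  1   0   2   2   2   2   2   2   2   2   2   2   2   2
  2   0   2   2   2   9  11  11  11  11  11  11  11  11
  3   0   2   7   9   9  11  16  18  18  18  18  18  18
  4   0   2   7   9  11  13  16  18  20  22  22  22  22
  5   0   2   7  11  13  18  20  22  24  27  29  31  33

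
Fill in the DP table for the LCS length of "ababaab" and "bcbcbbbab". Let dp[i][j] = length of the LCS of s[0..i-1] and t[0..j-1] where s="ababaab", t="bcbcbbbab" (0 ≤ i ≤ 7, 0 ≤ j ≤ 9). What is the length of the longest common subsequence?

4

   ''  b  c  b  c  b  b  b  a  b
''  0  0  0  0  0  0  0  0  0  0
 a  0  0  0  0  0  0  0  0  1  1
 b  0  1  1  1  1  1  1  1  1  2
 a  0  1  1  1  1  1  1  1  2  2
 b  0  1  1  2  2  2  2  2  2  3
 a  0  1  1  2  2  2  2  2  3  3
 a  0  1  1  2  2  2  2  2  3  3
 b  0  1  1  2  2  3  3  3  3  4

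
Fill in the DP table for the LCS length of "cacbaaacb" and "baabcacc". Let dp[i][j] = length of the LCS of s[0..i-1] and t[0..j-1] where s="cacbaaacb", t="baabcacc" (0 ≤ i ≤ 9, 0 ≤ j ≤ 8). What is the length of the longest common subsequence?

5

   ''  b  a  a  b  c  a  c  c
''  0  0  0  0  0  0  0  0  0
 c  0  0  0  0  0  1  1  1  1
 a  0  0  1  1  1  1  2  2  2
 c  0  0  1  1  1  2  2  3  3
 b  0  1  1  1  2  2  2  3  3
 a  0  1  2  2  2  2  3  3  3
 a  0  1  2  3  3  3  3  3  3
 a  0  1  2  3  3  3  4  4  4
 c  0  1  2  3  3  4  4  5  5
 b  0  1  2  3  4  4  4  5  5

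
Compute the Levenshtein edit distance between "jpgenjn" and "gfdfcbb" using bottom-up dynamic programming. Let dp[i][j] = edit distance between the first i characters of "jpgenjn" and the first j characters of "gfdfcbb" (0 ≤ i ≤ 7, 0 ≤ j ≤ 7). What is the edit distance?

7

   ''  g  f  d  f  c  b  b
''  0  1  2  3  4  5  6  7
 j  1  1  2  3  4  5  6  7
 p  2  2  2  3  4  5  6  7
 g  3  2  3  3  4  5  6  7
 e  4  3  3  4  4  5  6  7
 n  5  4  4  4  5  5  6  7
 j  6  5  5  5  5  6  6  7
 n  7  6  6  6  6  6  7  7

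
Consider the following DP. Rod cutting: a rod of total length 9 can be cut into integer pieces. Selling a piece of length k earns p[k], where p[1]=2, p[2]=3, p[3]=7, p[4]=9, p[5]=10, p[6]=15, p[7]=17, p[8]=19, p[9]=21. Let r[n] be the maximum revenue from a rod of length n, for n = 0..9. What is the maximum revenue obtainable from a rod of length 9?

22

   n    0    1    2    3    4    5    6    7    8    9
r[n]    0    2    4    7    9   11   15   17   19   22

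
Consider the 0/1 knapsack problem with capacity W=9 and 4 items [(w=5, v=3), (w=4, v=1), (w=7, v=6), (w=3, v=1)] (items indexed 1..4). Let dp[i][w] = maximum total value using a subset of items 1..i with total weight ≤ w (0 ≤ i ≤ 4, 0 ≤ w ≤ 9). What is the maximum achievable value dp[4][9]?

i\w   0   1   2   3   4   5   6   7   8   9
  0   0   0   0   0   0   0   0   0   0   0
  1   0   0   0   0   0   3   3   3   3   3
  2   0   0   0   0   1   3   3   3   3   4
  3   0   0   0   0   1   3   3   6   6   6
  4   0   0   0   1   1   3   3   6   6   6

6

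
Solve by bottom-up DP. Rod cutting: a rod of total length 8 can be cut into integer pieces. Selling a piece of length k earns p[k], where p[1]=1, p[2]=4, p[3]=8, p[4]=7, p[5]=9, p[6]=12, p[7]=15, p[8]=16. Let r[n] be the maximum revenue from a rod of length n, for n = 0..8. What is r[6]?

   n    0    1    2    3    4    5    6    7    8
r[n]    0    1    4    8    9   12   16   17   20

16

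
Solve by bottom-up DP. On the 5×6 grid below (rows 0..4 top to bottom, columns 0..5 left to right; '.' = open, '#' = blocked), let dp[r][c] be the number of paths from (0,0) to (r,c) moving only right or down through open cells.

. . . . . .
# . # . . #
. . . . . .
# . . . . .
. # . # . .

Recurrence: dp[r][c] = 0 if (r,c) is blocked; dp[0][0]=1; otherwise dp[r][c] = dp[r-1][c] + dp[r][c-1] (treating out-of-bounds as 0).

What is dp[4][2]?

r\c   0   1   2   3   4   5
  0   1   1   1   1   1   1
  1   0   1   0   1   2   0
  2   0   1   1   2   4   4
  3   0   1   2   4   8  12
  4   0   0   2   0   8  20

2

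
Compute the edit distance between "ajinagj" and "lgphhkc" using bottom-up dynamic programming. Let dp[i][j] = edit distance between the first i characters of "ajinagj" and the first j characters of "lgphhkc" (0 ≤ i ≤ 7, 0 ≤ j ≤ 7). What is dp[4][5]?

5

   ''  l  g  p  h  h  k  c
''  0  1  2  3  4  5  6  7
 a  1  1  2  3  4  5  6  7
 j  2  2  2  3  4  5  6  7
 i  3  3  3  3  4  5  6  7
 n  4  4  4  4  4  5  6  7
 a  5  5  5  5  5  5  6  7
 g  6  6  5  6  6  6  6  7
 j  7  7  6  6  7  7  7  7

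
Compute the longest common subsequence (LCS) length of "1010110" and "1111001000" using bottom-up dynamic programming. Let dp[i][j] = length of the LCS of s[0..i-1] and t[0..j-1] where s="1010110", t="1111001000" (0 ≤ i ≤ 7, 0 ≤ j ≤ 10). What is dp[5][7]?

   ''  1  1  1  1  0  0  1  0  0  0
''  0  0  0  0  0  0  0  0  0  0  0
 1  0  1  1  1  1  1  1  1  1  1  1
 0  0  1  1  1  1  2  2  2  2  2  2
 1  0  1  2  2  2  2  2  3  3  3  3
 0  0  1  2  2  2  3  3  3  4  4  4
 1  0  1  2  3  3  3  3  4  4  4  4
 1  0  1  2  3  4  4  4  4  4  4  4
 0  0  1  2  3  4  5  5  5  5  5  5

4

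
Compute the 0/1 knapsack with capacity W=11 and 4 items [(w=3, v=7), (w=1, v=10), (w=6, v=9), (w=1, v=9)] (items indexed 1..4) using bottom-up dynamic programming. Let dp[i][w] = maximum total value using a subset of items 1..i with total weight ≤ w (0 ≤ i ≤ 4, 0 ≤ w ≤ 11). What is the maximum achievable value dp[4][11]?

i\w   0   1   2   3   4   5   6   7   8   9  10  11
  0   0   0   0   0   0   0   0   0   0   0   0   0
  1   0   0   0   7   7   7   7   7   7   7   7   7
  2   0  10  10  10  17  17  17  17  17  17  17  17
  3   0  10  10  10  17  17  17  19  19  19  26  26
  4   0  10  19  19  19  26  26  26  28  28  28  35

35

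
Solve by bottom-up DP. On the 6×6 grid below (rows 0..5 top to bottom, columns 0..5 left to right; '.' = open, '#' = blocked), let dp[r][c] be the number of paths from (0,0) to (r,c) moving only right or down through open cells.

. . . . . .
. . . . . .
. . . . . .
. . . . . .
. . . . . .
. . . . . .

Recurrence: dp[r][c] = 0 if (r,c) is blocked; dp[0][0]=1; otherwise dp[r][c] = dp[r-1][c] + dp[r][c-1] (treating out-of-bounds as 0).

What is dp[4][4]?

70

r\c   0   1   2   3   4   5
  0   1   1   1   1   1   1
  1   1   2   3   4   5   6
  2   1   3   6  10  15  21
  3   1   4  10  20  35  56
  4   1   5  15  35  70 126
  5   1   6  21  56 126 252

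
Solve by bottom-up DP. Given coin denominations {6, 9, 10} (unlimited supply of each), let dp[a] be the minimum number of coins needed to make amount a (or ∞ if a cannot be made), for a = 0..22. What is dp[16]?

2

 a  0  1  2  3  4  5  6  7  8  9 10 11 12 13 14 15 16 17 18 19 20 21 22
dp  0  -  -  -  -  -  1  -  -  1  1  -  2  -  -  2  2  -  2  2  2  3  3
(- denotes ∞ / unreachable)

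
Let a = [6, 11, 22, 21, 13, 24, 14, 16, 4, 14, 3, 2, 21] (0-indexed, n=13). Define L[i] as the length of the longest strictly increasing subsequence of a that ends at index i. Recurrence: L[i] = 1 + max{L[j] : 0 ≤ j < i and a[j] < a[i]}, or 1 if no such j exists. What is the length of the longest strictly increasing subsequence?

   i    0    1    2    3    4    5    6    7    8    9   10   11   12
a[i]    6   11   22   21   13   24   14   16    4   14    3    2   21
L[i]    1    2    3    3    3    4    4    5    1    4    1    1    6

6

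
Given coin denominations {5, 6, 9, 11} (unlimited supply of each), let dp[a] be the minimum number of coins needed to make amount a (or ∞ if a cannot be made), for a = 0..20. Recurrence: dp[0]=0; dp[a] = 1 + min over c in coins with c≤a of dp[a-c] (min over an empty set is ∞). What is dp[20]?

 a  0  1  2  3  4  5  6  7  8  9 10 11 12 13 14 15 16 17 18 19 20
dp  0  -  -  -  -  1  1  -  -  1  2  1  2  -  2  2  2  2  2  3  2
(- denotes ∞ / unreachable)

2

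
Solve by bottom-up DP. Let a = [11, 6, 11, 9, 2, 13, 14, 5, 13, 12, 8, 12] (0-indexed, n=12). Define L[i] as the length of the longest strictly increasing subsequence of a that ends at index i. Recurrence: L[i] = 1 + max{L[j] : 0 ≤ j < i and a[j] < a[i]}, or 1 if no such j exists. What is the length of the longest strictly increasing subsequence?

4

   i    0    1    2    3    4    5    6    7    8    9   10   11
a[i]   11    6   11    9    2   13   14    5   13   12    8   12
L[i]    1    1    2    2    1    3    4    2    3    3    3    4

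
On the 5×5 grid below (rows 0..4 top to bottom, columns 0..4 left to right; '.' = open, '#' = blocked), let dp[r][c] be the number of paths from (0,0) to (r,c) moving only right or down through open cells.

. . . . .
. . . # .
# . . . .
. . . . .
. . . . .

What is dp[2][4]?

r\c   0   1   2   3   4
  0   1   1   1   1   1
  1   1   2   3   0   1
  2   0   2   5   5   6
  3   0   2   7  12  18
  4   0   2   9  21  39

6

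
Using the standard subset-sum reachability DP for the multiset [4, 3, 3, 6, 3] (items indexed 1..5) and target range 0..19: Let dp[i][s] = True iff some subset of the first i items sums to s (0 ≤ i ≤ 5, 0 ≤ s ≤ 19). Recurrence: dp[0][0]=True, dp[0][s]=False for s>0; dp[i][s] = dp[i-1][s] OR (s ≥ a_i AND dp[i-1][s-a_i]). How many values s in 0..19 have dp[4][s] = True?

i\s   0   1   2   3   4   5   6   7   8   9  10  11  12  13  14  15  16  17  18  19
  0   T   F   F   F   F   F   F   F   F   F   F   F   F   F   F   F   F   F   F   F
  1   T   F   F   F   T   F   F   F   F   F   F   F   F   F   F   F   F   F   F   F
  2   T   F   F   T   T   F   F   T   F   F   F   F   F   F   F   F   F   F   F   F
  3   T   F   F   T   T   F   T   T   F   F   T   F   F   F   F   F   F   F   F   F
  4   T   F   F   T   T   F   T   T   F   T   T   F   T   T   F   F   T   F   F   F
  5   T   F   F   T   T   F   T   T   F   T   T   F   T   T   F   T   T   F   F   T

10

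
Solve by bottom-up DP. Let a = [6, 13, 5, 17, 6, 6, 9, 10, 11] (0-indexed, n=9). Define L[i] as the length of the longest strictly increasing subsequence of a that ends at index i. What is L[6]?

   i    0    1    2    3    4    5    6    7    8
a[i]    6   13    5   17    6    6    9   10   11
L[i]    1    2    1    3    2    2    3    4    5

3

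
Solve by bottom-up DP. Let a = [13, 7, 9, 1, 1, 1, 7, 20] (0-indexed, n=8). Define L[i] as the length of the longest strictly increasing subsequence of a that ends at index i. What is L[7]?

3

   i    0    1    2    3    4    5    6    7
a[i]   13    7    9    1    1    1    7   20
L[i]    1    1    2    1    1    1    2    3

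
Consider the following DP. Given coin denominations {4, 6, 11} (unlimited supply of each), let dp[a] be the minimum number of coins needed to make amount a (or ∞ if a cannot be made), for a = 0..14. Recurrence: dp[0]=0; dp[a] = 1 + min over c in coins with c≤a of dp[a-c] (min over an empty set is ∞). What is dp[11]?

1

 a  0  1  2  3  4  5  6  7  8  9 10 11 12 13 14
dp  0  -  -  -  1  -  1  -  2  -  2  1  2  -  3
(- denotes ∞ / unreachable)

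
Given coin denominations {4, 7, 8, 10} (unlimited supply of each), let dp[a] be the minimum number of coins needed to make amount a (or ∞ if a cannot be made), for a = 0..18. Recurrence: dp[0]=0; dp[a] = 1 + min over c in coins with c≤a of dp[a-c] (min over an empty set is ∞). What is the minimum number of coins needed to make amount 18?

2

 a  0  1  2  3  4  5  6  7  8  9 10 11 12 13 14 15 16 17 18
dp  0  -  -  -  1  -  -  1  1  -  1  2  2  -  2  2  2  2  2
(- denotes ∞ / unreachable)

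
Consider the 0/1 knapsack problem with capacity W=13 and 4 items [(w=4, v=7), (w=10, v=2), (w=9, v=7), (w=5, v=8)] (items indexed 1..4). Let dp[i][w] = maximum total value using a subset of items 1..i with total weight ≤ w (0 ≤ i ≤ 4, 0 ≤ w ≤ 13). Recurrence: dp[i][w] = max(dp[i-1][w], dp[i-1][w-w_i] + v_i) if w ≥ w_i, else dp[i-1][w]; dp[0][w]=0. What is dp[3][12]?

i\w   0   1   2   3   4   5   6   7   8   9  10  11  12  13
  0   0   0   0   0   0   0   0   0   0   0   0   0   0   0
  1   0   0   0   0   7   7   7   7   7   7   7   7   7   7
  2   0   0   0   0   7   7   7   7   7   7   7   7   7   7
  3   0   0   0   0   7   7   7   7   7   7   7   7   7  14
  4   0   0   0   0   7   8   8   8   8  15  15  15  15  15

7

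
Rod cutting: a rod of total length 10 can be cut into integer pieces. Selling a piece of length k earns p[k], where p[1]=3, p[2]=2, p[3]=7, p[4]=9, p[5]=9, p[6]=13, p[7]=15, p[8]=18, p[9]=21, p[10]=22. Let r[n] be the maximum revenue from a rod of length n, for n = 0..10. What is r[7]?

   n    0    1    2    3    4    5    6    7    8    9   10
r[n]    0    3    6    9   12   15   18   21   24   27   30

21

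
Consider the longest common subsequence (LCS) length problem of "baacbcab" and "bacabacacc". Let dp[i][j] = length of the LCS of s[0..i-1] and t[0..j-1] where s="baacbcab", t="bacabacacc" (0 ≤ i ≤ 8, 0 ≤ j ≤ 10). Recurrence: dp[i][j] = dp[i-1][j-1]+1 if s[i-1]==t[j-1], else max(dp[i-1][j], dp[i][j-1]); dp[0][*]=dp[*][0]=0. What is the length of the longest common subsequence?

   ''  b  a  c  a  b  a  c  a  c  c
''  0  0  0  0  0  0  0  0  0  0  0
 b  0  1  1  1  1  1  1  1  1  1  1
 a  0  1  2  2  2  2  2  2  2  2  2
 a  0  1  2  2  3  3  3  3  3  3  3
 c  0  1  2  3  3  3  3  4  4  4  4
 b  0  1  2  3  3  4  4  4  4  4  4
 c  0  1  2  3  3  4  4  5  5  5  5
 a  0  1  2  3  4  4  5  5  6  6  6
 b  0  1  2  3  4  5  5  5  6  6  6

6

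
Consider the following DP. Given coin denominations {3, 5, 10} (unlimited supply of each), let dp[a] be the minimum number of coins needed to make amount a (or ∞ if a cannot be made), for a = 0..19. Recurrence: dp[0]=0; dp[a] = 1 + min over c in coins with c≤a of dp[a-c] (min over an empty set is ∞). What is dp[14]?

4

 a  0  1  2  3  4  5  6  7  8  9 10 11 12 13 14 15 16 17 18 19
dp  0  -  -  1  -  1  2  -  2  3  1  3  4  2  4  2  3  5  3  4
(- denotes ∞ / unreachable)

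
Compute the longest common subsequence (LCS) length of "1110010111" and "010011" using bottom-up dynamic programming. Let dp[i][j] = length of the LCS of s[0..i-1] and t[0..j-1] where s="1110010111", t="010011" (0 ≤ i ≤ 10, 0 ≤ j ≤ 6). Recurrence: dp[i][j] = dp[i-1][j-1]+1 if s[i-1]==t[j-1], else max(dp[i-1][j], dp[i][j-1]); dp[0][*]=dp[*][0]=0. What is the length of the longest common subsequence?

5

   ''  0  1  0  0  1  1
''  0  0  0  0  0  0  0
 1  0  0  1  1  1  1  1
 1  0  0  1  1  1  2  2
 1  0  0  1  1  1  2  3
 0  0  1  1  2  2  2  3
 0  0  1  1  2  3  3  3
 1  0  1  2  2  3  4  4
 0  0  1  2  3  3  4  4
 1  0  1  2  3  3  4  5
 1  0  1  2  3  3  4  5
 1  0  1  2  3  3  4  5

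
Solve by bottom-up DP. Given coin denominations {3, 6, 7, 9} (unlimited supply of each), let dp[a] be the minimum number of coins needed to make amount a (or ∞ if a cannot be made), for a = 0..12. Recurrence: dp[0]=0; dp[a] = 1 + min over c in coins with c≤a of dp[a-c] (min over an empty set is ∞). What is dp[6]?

1

 a  0  1  2  3  4  5  6  7  8  9 10 11 12
dp  0  -  -  1  -  -  1  1  -  1  2  -  2
(- denotes ∞ / unreachable)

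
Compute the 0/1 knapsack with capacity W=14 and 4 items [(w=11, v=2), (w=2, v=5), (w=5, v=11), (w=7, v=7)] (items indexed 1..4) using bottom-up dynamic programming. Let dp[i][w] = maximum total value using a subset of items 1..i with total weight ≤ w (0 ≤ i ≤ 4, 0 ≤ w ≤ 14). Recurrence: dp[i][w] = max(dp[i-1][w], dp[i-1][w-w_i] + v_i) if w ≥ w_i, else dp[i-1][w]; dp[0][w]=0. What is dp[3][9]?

i\w   0   1   2   3   4   5   6   7   8   9  10  11  12  13  14
  0   0   0   0   0   0   0   0   0   0   0   0   0   0   0   0
  1   0   0   0   0   0   0   0   0   0   0   0   2   2   2   2
  2   0   0   5   5   5   5   5   5   5   5   5   5   5   7   7
  3   0   0   5   5   5  11  11  16  16  16  16  16  16  16  16
  4   0   0   5   5   5  11  11  16  16  16  16  16  18  18  23

16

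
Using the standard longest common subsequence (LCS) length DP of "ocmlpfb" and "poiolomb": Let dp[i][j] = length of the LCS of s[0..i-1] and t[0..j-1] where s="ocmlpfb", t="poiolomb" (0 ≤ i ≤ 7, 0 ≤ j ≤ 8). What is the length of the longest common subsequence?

3

   ''  p  o  i  o  l  o  m  b
''  0  0  0  0  0  0  0  0  0
 o  0  0  1  1  1  1  1  1  1
 c  0  0  1  1  1  1  1  1  1
 m  0  0  1  1  1  1  1  2  2
 l  0  0  1  1  1  2  2  2  2
 p  0  1  1  1  1  2  2  2  2
 f  0  1  1  1  1  2  2  2  2
 b  0  1  1  1  1  2  2  2  3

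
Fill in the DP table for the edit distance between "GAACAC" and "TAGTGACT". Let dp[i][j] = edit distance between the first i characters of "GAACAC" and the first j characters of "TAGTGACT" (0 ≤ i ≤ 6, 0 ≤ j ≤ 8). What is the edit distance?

5

   ''  T  A  G  T  G  A  C  T
''  0  1  2  3  4  5  6  7  8
 G  1  1  2  2  3  4  5  6  7
 A  2  2  1  2  3  4  4  5  6
 A  3  3  2  2  3  4  4  5  6
 C  4  4  3  3  3  4  5  4  5
 A  5  5  4  4  4  4  4  5  5
 C  6  6  5  5  5  5  5  4  5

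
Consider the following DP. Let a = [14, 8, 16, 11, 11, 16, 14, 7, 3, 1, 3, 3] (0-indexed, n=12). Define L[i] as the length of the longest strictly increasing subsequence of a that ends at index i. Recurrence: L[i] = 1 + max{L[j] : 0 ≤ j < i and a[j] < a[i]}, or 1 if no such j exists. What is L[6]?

   i    0    1    2    3    4    5    6    7    8    9   10   11
a[i]   14    8   16   11   11   16   14    7    3    1    3    3
L[i]    1    1    2    2    2    3    3    1    1    1    2    2

3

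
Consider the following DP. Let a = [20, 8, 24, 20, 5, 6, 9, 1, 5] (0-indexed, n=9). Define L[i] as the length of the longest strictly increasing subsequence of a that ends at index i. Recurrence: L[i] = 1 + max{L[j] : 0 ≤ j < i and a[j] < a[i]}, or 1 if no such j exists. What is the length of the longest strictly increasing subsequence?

   i    0    1    2    3    4    5    6    7    8
a[i]   20    8   24   20    5    6    9    1    5
L[i]    1    1    2    2    1    2    3    1    2

3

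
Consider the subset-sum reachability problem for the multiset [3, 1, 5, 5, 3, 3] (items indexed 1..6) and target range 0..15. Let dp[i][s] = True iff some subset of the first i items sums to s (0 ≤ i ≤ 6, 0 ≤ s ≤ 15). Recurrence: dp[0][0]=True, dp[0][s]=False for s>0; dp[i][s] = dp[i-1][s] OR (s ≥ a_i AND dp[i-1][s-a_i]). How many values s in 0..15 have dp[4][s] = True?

i\s   0   1   2   3   4   5   6   7   8   9  10  11  12  13  14  15
  0   T   F   F   F   F   F   F   F   F   F   F   F   F   F   F   F
  1   T   F   F   T   F   F   F   F   F   F   F   F   F   F   F   F
  2   T   T   F   T   T   F   F   F   F   F   F   F   F   F   F   F
  3   T   T   F   T   T   T   T   F   T   T   F   F   F   F   F   F
  4   T   T   F   T   T   T   T   F   T   T   T   T   F   T   T   F
  5   T   T   F   T   T   T   T   T   T   T   T   T   T   T   T   F
  6   T   T   F   T   T   T   T   T   T   T   T   T   T   T   T   T

12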